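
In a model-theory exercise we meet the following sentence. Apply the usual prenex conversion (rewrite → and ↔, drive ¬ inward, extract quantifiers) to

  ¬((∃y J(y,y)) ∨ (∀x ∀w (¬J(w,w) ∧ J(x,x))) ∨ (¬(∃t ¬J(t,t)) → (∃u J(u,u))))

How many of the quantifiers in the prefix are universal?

Rewrite implications/biconditionals: A → B as ¬A ∨ B.
  ¬((∃y J(y,y)) ∨ (∀x ∀w (¬J(w,w) ∧ J(x,x))) ∨ ¬¬(∃t ¬J(t,t)) ∨ (∃u J(u,u)))
Move each ¬ inward, flipping quantifiers it crosses:
  (∀y ¬J(y,y)) ∧ (∃x ∃w (J(w,w) ∨ ¬J(x,x))) ∧ (∀t J(t,t)) ∧ (∀u ¬J(u,u))
All bound variables are already distinct, so no renaming is needed.
Extract every quantifier outward, since the variables are now distinct and don't occur free across branches:
  ∀y ∃x ∃w ∀t ∀u (¬J(y,y) ∧ (J(w,w) ∨ ¬J(x,x)) ∧ J(t,t) ∧ ¬J(u,u))
The prefix is ∀y ∃x ∃w ∀t ∀u: 3 universal, 2 existential.

3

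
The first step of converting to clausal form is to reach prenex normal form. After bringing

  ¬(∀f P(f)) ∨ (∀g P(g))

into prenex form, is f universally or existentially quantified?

Push ¬ through the quantifiers and connectives to reach negation normal form:
  (∃f ¬P(f)) ∨ (∀g P(g))
Extract every quantifier outward, since the variables are now distinct and don't occur free across branches:
  ∃f ∀g (¬P(f) ∨ P(g))
The quantifier ∀f sits under an odd number of negations, so it flips to ∃f.

existential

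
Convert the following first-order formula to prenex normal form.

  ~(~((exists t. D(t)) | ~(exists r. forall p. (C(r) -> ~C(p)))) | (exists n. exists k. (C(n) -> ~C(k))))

exists t. forall r. exists p. forall n. forall k. ((D(t) | C(r) & C(p)) & C(n) & C(k))

Eliminate → and ↔ using ¬ and ∨.
  ~(~((exists t. D(t)) | ~(exists r. forall p. (~C(r) | ~C(p)))) | (exists n. exists k. (~C(n) | ~C(k))))
Move each ¬ inward, flipping quantifiers it crosses:
  ((exists t. D(t)) | (forall r. exists p. (C(r) & C(p)))) & (forall n. forall k. (C(n) & C(k)))
Extract every quantifier outward, since the variables are now distinct and don't occur free across branches:
  exists t. forall r. exists p. forall n. forall k. ((D(t) | C(r) & C(p)) & C(n) & C(k))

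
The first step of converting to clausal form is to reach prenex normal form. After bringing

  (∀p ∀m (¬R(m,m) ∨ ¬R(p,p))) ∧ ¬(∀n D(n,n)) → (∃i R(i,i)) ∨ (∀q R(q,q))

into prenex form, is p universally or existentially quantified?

existential

Eliminate → and ↔ using ¬ and ∨.
  ¬((∀p ∀m (¬R(m,m) ∨ ¬R(p,p))) ∧ ¬(∀n D(n,n))) ∨ (∃i R(i,i)) ∨ (∀q R(q,q))
Push ¬ through the quantifiers and connectives to reach negation normal form:
  (∃p ∃m (R(m,m) ∧ R(p,p))) ∨ (∀n D(n,n)) ∨ (∃i R(i,i)) ∨ (∀q R(q,q))
Pull the quantifiers to the front (each side's bound variable is not free in the other side):
  ∃p ∃m ∀n ∃i ∀q (R(m,m) ∧ R(p,p) ∨ D(n,n) ∨ R(i,i) ∨ R(q,q))
The quantifier ∀p sits under an odd number of negations (counting the antecedent side of each →), so it flips to ∃p.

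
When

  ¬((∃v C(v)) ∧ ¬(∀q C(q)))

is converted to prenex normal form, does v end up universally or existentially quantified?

Drive negations inward (¬∀x A ≡ ∃x ¬A, ¬∃x A ≡ ∀x ¬A, De Morgan for ∧/∨):
  (∀v ¬C(v)) ∨ (∀q C(q))
Extract every quantifier outward, since the variables are now distinct and don't occur free across branches:
  ∀v ∀q (¬C(v) ∨ C(q))
The quantifier ∃v sits under an odd number of negations, so it flips to ∀v.

universal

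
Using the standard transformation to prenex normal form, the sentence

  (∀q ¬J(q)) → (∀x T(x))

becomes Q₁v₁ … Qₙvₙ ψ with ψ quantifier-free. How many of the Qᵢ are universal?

Rewrite implications/biconditionals: A → B as ¬A ∨ B.
  ¬(∀q ¬J(q)) ∨ (∀x T(x))
Drive negations inward (¬∀x A ≡ ∃x ¬A, ¬∃x A ≡ ∀x ¬A, De Morgan for ∧/∨):
  (∃q J(q)) ∨ (∀x T(x))
Pull the quantifiers to the front (each side's bound variable is not free in the other side):
  ∃q ∀x (J(q) ∨ T(x))
The prefix is ∃q ∀x: 1 universal, 1 existential.

1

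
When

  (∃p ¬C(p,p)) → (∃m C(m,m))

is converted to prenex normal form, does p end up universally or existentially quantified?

Eliminate → and ↔ using ¬ and ∨.
  ¬(∃p ¬C(p,p)) ∨ (∃m C(m,m))
Push ¬ through the quantifiers and connectives to reach negation normal form:
  (∀p C(p,p)) ∨ (∃m C(m,m))
All bound variables are already distinct, so no renaming is needed.
Pull the quantifiers to the front (each side's bound variable is not free in the other side):
  ∀p ∃m (C(p,p) ∨ C(m,m))
The quantifier ∃p sits under an odd number of negations (counting the antecedent side of each →), so it flips to ∀p.

universal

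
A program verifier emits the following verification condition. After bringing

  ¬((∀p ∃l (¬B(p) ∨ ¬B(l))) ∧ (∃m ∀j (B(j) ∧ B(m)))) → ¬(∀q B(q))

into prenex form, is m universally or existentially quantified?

Eliminate → and ↔ using ¬ and ∨.
  ¬¬((∀p ∃l (¬B(p) ∨ ¬B(l))) ∧ (∃m ∀j (B(j) ∧ B(m)))) ∨ ¬(∀q B(q))
Move each ¬ inward, flipping quantifiers it crosses:
  (∀p ∃l (¬B(p) ∨ ¬B(l))) ∧ (∃m ∀j (B(j) ∧ B(m))) ∨ (∃q ¬B(q))
All bound variables are already distinct, so no renaming is needed.
Finally move all quantifiers to the prefix:
  ∀p ∃l ∃m ∀j ∃q ((¬B(p) ∨ ¬B(l)) ∧ B(j) ∧ B(m) ∨ ¬B(q))
The quantifier ∃m sits under an even number of negations (counting the antecedent side of each →), so it remains existential.

existential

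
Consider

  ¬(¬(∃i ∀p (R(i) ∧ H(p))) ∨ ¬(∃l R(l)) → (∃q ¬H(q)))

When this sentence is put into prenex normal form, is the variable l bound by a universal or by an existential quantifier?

Rewrite implications/biconditionals: A → B as ¬A ∨ B.
  ¬(¬(¬(∃i ∀p (R(i) ∧ H(p))) ∨ ¬(∃l R(l))) ∨ (∃q ¬H(q)))
Drive negations inward (¬∀x A ≡ ∃x ¬A, ¬∃x A ≡ ∀x ¬A, De Morgan for ∧/∨):
  ((∀i ∃p (¬R(i) ∨ ¬H(p))) ∨ (∀l ¬R(l))) ∧ (∀q H(q))
All bound variables are already distinct, so no renaming is needed.
Extract every quantifier outward, since the variables are now distinct and don't occur free across branches:
  ∀i ∃p ∀l ∀q ((¬R(i) ∨ ¬H(p) ∨ ¬R(l)) ∧ H(q))
The quantifier ∃l sits under an odd number of negations (counting the antecedent side of each →), so it flips to ∀l.

universal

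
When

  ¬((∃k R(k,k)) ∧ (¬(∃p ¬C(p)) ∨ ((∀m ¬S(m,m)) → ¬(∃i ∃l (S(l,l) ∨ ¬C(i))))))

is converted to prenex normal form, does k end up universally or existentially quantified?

First replace A → B with ¬A ∨ B.
  ¬((∃k R(k,k)) ∧ (¬(∃p ¬C(p)) ∨ ¬(∀m ¬S(m,m)) ∨ ¬(∃i ∃l (S(l,l) ∨ ¬C(i)))))
Move each ¬ inward, flipping quantifiers it crosses:
  (∀k ¬R(k,k)) ∨ (∃p ¬C(p)) ∧ (∀m ¬S(m,m)) ∧ (∃i ∃l (S(l,l) ∨ ¬C(i)))
Finally move all quantifiers to the prefix:
  ∀k ∃p ∀m ∃i ∃l (¬R(k,k) ∨ ¬C(p) ∧ ¬S(m,m) ∧ (S(l,l) ∨ ¬C(i)))
The quantifier ∃k sits under an odd number of negations (counting the antecedent side of each →), so it flips to ∀k.

universal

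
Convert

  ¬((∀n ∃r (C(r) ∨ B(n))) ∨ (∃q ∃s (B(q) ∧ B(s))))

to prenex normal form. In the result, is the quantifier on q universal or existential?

universal

Push ¬ through the quantifiers and connectives to reach negation normal form:
  (∃n ∀r (¬C(r) ∧ ¬B(n))) ∧ (∀q ∀s (¬B(q) ∨ ¬B(s)))
All bound variables are already distinct, so no renaming is needed.
Extract every quantifier outward, since the variables are now distinct and don't occur free across branches:
  ∃n ∀r ∀q ∀s (¬C(r) ∧ ¬B(n) ∧ (¬B(q) ∨ ¬B(s)))
The quantifier ∃q sits under an odd number of negations, so it flips to ∀q.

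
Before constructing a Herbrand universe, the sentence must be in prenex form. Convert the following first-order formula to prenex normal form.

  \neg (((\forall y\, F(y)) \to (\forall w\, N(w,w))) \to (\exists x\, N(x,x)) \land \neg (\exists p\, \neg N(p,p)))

First replace A → B with ¬A ∨ B.
  \neg (\neg (\neg (\forall y\, F(y)) \lor (\forall w\, N(w,w))) \lor (\exists x\, N(x,x)) \land \neg (\exists p\, \neg N(p,p)))
Push ¬ through the quantifiers and connectives to reach negation normal form:
  ((\exists y\, \neg F(y)) \lor (\forall w\, N(w,w))) \land ((\forall x\, \neg N(x,x)) \lor (\exists p\, \neg N(p,p)))
Extract every quantifier outward, since the variables are now distinct and don't occur free across branches:
  \exists y\, \forall w\, \forall x\, \exists p\, ((\neg F(y) \lor N(w,w)) \land (\neg N(x,x) \lor \neg N(p,p)))

\exists y\, \forall w\, \forall x\, \exists p\, ((\neg F(y) \lor N(w,w)) \land (\neg N(x,x) \lor \neg N(p,p)))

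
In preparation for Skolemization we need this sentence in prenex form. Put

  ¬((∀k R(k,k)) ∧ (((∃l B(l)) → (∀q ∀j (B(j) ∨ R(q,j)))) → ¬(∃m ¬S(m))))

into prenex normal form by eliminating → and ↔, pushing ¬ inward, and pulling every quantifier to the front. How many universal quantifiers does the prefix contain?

First replace A → B with ¬A ∨ B.
  ¬((∀k R(k,k)) ∧ (¬(¬(∃l B(l)) ∨ (∀q ∀j (B(j) ∨ R(q,j)))) ∨ ¬(∃m ¬S(m))))
Move each ¬ inward, flipping quantifiers it crosses:
  (∃k ¬R(k,k)) ∨ ((∀l ¬B(l)) ∨ (∀q ∀j (B(j) ∨ R(q,j)))) ∧ (∃m ¬S(m))
All bound variables are already distinct, so no renaming is needed.
Pull the quantifiers to the front (each side's bound variable is not free in the other side):
  ∃k ∀l ∀q ∀j ∃m (¬R(k,k) ∨ (¬B(l) ∨ B(j) ∨ R(q,j)) ∧ ¬S(m))
The prefix is ∃k ∀l ∀q ∀j ∃m: 3 universal, 2 existential.

3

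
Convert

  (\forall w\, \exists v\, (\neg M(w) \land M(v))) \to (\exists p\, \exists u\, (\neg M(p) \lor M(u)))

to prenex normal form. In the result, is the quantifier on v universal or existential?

First replace A → B with ¬A ∨ B.
  \neg (\forall w\, \exists v\, (\neg M(w) \land M(v))) \lor (\exists p\, \exists u\, (\neg M(p) \lor M(u)))
Move each ¬ inward, flipping quantifiers it crosses:
  (\exists w\, \forall v\, (M(w) \lor \neg M(v))) \lor (\exists p\, \exists u\, (\neg M(p) \lor M(u)))
Extract every quantifier outward, since the variables are now distinct and don't occur free across branches:
  \exists w\, \forall v\, \exists p\, \exists u\, (M(w) \lor \neg M(v) \lor \neg M(p) \lor M(u))
The quantifier \exists v sits under an odd number of negations (counting the antecedent side of each →), so it flips to \forall v.

universal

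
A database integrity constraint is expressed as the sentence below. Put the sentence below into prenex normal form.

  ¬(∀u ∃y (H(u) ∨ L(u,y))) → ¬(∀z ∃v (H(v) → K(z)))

Rewrite implications/biconditionals: A → B as ¬A ∨ B.
  ¬¬(∀u ∃y (H(u) ∨ L(u,y))) ∨ ¬(∀z ∃v (¬H(v) ∨ K(z)))
Drive negations inward (¬∀x A ≡ ∃x ¬A, ¬∃x A ≡ ∀x ¬A, De Morgan for ∧/∨):
  (∀u ∃y (H(u) ∨ L(u,y))) ∨ (∃z ∀v (H(v) ∧ ¬K(z)))
All bound variables are already distinct, so no renaming is needed.
Extract every quantifier outward, since the variables are now distinct and don't occur free across branches:
  ∀u ∃y ∃z ∀v (H(u) ∨ L(u,y) ∨ H(v) ∧ ¬K(z))

∀u ∃y ∃z ∀v (H(u) ∨ L(u,y) ∨ H(v) ∧ ¬K(z))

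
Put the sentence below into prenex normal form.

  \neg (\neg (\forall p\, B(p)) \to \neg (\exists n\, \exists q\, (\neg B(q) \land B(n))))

\exists p\, \exists n\, \exists q\, (\neg B(p) \land \neg B(q) \land B(n))

Eliminate → and ↔ using ¬ and ∨.
  \neg (\neg \neg (\forall p\, B(p)) \lor \neg (\exists n\, \exists q\, (\neg B(q) \land B(n))))
Push ¬ through the quantifiers and connectives to reach negation normal form:
  (\exists p\, \neg B(p)) \land (\exists n\, \exists q\, (\neg B(q) \land B(n)))
All bound variables are already distinct, so no renaming is needed.
Finally move all quantifiers to the prefix:
  \exists p\, \exists n\, \exists q\, (\neg B(p) \land \neg B(q) \land B(n))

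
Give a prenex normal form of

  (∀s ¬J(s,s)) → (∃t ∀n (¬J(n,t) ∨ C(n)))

∃s ∃t ∀n (J(s,s) ∨ ¬J(n,t) ∨ C(n))

First replace A → B with ¬A ∨ B.
  ¬(∀s ¬J(s,s)) ∨ (∃t ∀n (¬J(n,t) ∨ C(n)))
Push ¬ through the quantifiers and connectives to reach negation normal form:
  (∃s J(s,s)) ∨ (∃t ∀n (¬J(n,t) ∨ C(n)))
All bound variables are already distinct, so no renaming is needed.
Extract every quantifier outward, since the variables are now distinct and don't occur free across branches:
  ∃s ∃t ∀n (J(s,s) ∨ ¬J(n,t) ∨ C(n))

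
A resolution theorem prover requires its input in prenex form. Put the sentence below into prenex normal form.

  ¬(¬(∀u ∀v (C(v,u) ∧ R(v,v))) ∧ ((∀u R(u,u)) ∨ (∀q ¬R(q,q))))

Move each ¬ inward, flipping quantifiers it crosses:
  (∀u ∀v (C(v,u) ∧ R(v,v))) ∨ (∃u ¬R(u,u)) ∧ (∃q R(q,q))
Rename bound variables to avoid capture: u↦c.
  (∀u ∀v (C(v,u) ∧ R(v,v))) ∨ (∃c ¬R(c,c)) ∧ (∃q R(q,q))
Pull the quantifiers to the front (each side's bound variable is not free in the other side):
  ∀u ∀v ∃c ∃q (C(v,u) ∧ R(v,v) ∨ ¬R(c,c) ∧ R(q,q))

∀u ∀v ∃c ∃q (C(v,u) ∧ R(v,v) ∨ ¬R(c,c) ∧ R(q,q))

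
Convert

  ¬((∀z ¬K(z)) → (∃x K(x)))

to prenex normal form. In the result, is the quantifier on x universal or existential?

First replace A → B with ¬A ∨ B.
  ¬(¬(∀z ¬K(z)) ∨ (∃x K(x)))
Move each ¬ inward, flipping quantifiers it crosses:
  (∀z ¬K(z)) ∧ (∀x ¬K(x))
All bound variables are already distinct, so no renaming is needed.
Finally move all quantifiers to the prefix:
  ∀z ∀x (¬K(z) ∧ ¬K(x))
The quantifier ∃x sits under an odd number of negations (counting the antecedent side of each →), so it flips to ∀x.

universal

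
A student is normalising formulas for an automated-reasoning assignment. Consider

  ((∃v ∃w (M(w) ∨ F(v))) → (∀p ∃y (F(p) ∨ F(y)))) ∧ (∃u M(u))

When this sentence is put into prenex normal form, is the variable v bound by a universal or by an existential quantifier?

First replace A → B with ¬A ∨ B.
  (¬(∃v ∃w (M(w) ∨ F(v))) ∨ (∀p ∃y (F(p) ∨ F(y)))) ∧ (∃u M(u))
Move each ¬ inward, flipping quantifiers it crosses:
  ((∀v ∀w (¬M(w) ∧ ¬F(v))) ∨ (∀p ∃y (F(p) ∨ F(y)))) ∧ (∃u M(u))
All bound variables are already distinct, so no renaming is needed.
Extract every quantifier outward, since the variables are now distinct and don't occur free across branches:
  ∀v ∀w ∀p ∃y ∃u ((¬M(w) ∧ ¬F(v) ∨ F(p) ∨ F(y)) ∧ M(u))
The quantifier ∃v sits under an odd number of negations (counting the antecedent side of each →), so it flips to ∀v.

universal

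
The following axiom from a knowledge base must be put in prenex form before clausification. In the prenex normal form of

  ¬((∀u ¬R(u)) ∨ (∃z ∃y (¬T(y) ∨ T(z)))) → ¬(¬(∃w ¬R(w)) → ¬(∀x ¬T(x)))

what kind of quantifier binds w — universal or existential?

First replace A → B with ¬A ∨ B.
  ¬¬((∀u ¬R(u)) ∨ (∃z ∃y (¬T(y) ∨ T(z)))) ∨ ¬(¬¬(∃w ¬R(w)) ∨ ¬(∀x ¬T(x)))
Push ¬ through the quantifiers and connectives to reach negation normal form:
  (∀u ¬R(u)) ∨ (∃z ∃y (¬T(y) ∨ T(z))) ∨ (∀w R(w)) ∧ (∀x ¬T(x))
All bound variables are already distinct, so no renaming is needed.
Finally move all quantifiers to the prefix:
  ∀u ∃z ∃y ∀w ∀x (¬R(u) ∨ ¬T(y) ∨ T(z) ∨ R(w) ∧ ¬T(x))
The quantifier ∃w sits under an odd number of negations (counting the antecedent side of each →), so it flips to ∀w.

universal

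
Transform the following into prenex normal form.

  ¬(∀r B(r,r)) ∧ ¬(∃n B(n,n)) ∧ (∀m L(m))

Move each ¬ inward, flipping quantifiers it crosses:
  (∃r ¬B(r,r)) ∧ (∀n ¬B(n,n)) ∧ (∀m L(m))
Pull the quantifiers to the front (each side's bound variable is not free in the other side):
  ∃r ∀n ∀m (¬B(r,r) ∧ ¬B(n,n) ∧ L(m))

∃r ∀n ∀m (¬B(r,r) ∧ ¬B(n,n) ∧ L(m))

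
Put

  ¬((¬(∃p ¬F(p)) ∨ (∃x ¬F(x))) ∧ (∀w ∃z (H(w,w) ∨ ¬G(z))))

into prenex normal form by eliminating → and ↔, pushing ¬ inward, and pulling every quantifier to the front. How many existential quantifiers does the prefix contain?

Move each ¬ inward, flipping quantifiers it crosses:
  (∃p ¬F(p)) ∧ (∀x F(x)) ∨ (∃w ∀z (¬H(w,w) ∧ G(z)))
All bound variables are already distinct, so no renaming is needed.
Finally move all quantifiers to the prefix:
  ∃p ∀x ∃w ∀z (¬F(p) ∧ F(x) ∨ ¬H(w,w) ∧ G(z))
The prefix is ∃p ∀x ∃w ∀z: 2 universal, 2 existential.

2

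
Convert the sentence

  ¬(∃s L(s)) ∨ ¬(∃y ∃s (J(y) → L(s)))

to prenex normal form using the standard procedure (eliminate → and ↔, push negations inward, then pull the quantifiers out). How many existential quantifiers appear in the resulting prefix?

0

First replace A → B with ¬A ∨ B.
  ¬(∃s L(s)) ∨ ¬(∃y ∃s (¬J(y) ∨ L(s)))
Drive negations inward (¬∀x A ≡ ∃x ¬A, ¬∃x A ≡ ∀x ¬A, De Morgan for ∧/∨):
  (∀s ¬L(s)) ∨ (∀y ∀s (J(y) ∧ ¬L(s)))
Give each quantifier a distinct variable: s↦w.
  (∀s ¬L(s)) ∨ (∀y ∀w (J(y) ∧ ¬L(w)))
Extract every quantifier outward, since the variables are now distinct and don't occur free across branches:
  ∀s ∀y ∀w (¬L(s) ∨ J(y) ∧ ¬L(w))
The prefix is ∀s ∀y ∀w: 3 universal, 0 existential.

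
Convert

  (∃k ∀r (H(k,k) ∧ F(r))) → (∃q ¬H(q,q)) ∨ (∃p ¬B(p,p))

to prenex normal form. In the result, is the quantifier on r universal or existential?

Rewrite implications/biconditionals: A → B as ¬A ∨ B.
  ¬(∃k ∀r (H(k,k) ∧ F(r))) ∨ (∃q ¬H(q,q)) ∨ (∃p ¬B(p,p))
Drive negations inward (¬∀x A ≡ ∃x ¬A, ¬∃x A ≡ ∀x ¬A, De Morgan for ∧/∨):
  (∀k ∃r (¬H(k,k) ∨ ¬F(r))) ∨ (∃q ¬H(q,q)) ∨ (∃p ¬B(p,p))
All bound variables are already distinct, so no renaming is needed.
Pull the quantifiers to the front (each side's bound variable is not free in the other side):
  ∀k ∃r ∃q ∃p (¬H(k,k) ∨ ¬F(r) ∨ ¬H(q,q) ∨ ¬B(p,p))
The quantifier ∀r sits under an odd number of negations (counting the antecedent side of each →), so it flips to ∃r.

existential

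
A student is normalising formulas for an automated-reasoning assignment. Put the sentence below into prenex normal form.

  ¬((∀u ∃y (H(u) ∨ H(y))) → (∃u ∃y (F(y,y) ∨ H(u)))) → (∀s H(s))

Eliminate → and ↔ using ¬ and ∨.
  ¬¬(¬(∀u ∃y (H(u) ∨ H(y))) ∨ (∃u ∃y (F(y,y) ∨ H(u)))) ∨ (∀s H(s))
Push ¬ through the quantifiers and connectives to reach negation normal form:
  (∃u ∀y (¬H(u) ∧ ¬H(y))) ∨ (∃u ∃y (F(y,y) ∨ H(u))) ∨ (∀s H(s))
Rename bound variables to avoid capture: u↦w, y↦z1.
  (∃u ∀y (¬H(u) ∧ ¬H(y))) ∨ (∃w ∃z1 (F(z1,z1) ∨ H(w))) ∨ (∀s H(s))
Finally move all quantifiers to the prefix:
  ∃u ∀y ∃w ∃z1 ∀s (¬H(u) ∧ ¬H(y) ∨ F(z1,z1) ∨ H(w) ∨ H(s))

∃u ∀y ∃w ∃z1 ∀s (¬H(u) ∧ ¬H(y) ∨ F(z1,z1) ∨ H(w) ∨ H(s))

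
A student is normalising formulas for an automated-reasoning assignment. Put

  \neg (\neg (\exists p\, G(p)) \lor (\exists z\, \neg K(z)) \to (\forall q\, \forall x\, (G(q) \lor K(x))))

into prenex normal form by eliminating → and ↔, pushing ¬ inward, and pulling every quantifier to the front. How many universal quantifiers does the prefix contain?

1

Rewrite implications/biconditionals: A → B as ¬A ∨ B.
  \neg (\neg (\neg (\exists p\, G(p)) \lor (\exists z\, \neg K(z))) \lor (\forall q\, \forall x\, (G(q) \lor K(x))))
Push ¬ through the quantifiers and connectives to reach negation normal form:
  ((\forall p\, \neg G(p)) \lor (\exists z\, \neg K(z))) \land (\exists q\, \exists x\, (\neg G(q) \land \neg K(x)))
Finally move all quantifiers to the prefix:
  \forall p\, \exists z\, \exists q\, \exists x\, ((\neg G(p) \lor \neg K(z)) \land \neg G(q) \land \neg K(x))
The prefix is \forall p \exists z \exists q \exists x: 1 universal, 3 existential.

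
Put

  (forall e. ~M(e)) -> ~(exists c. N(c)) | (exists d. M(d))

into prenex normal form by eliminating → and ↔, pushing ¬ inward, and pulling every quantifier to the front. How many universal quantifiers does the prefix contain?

First replace A → B with ¬A ∨ B.
  ~(forall e. ~M(e)) | ~(exists c. N(c)) | (exists d. M(d))
Drive negations inward (¬∀x A ≡ ∃x ¬A, ¬∃x A ≡ ∀x ¬A, De Morgan for ∧/∨):
  (exists e. M(e)) | (forall c. ~N(c)) | (exists d. M(d))
All bound variables are already distinct, so no renaming is needed.
Finally move all quantifiers to the prefix:
  exists e. forall c. exists d. (M(e) | ~N(c) | M(d))
The prefix is exists e forall c exists d: 1 universal, 2 existential.

1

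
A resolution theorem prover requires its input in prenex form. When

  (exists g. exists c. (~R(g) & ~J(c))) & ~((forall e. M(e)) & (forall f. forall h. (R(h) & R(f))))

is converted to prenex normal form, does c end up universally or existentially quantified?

Drive negations inward (¬∀x A ≡ ∃x ¬A, ¬∃x A ≡ ∀x ¬A, De Morgan for ∧/∨):
  (exists g. exists c. (~R(g) & ~J(c))) & ((exists e. ~M(e)) | (exists f. exists h. (~R(h) | ~R(f))))
All bound variables are already distinct, so no renaming is needed.
Extract every quantifier outward, since the variables are now distinct and don't occur free across branches:
  exists g. exists c. exists e. exists f. exists h. (~R(g) & ~J(c) & (~M(e) | ~R(h) | ~R(f)))
The quantifier exists c sits under an even number of negations, so it remains existential.

existential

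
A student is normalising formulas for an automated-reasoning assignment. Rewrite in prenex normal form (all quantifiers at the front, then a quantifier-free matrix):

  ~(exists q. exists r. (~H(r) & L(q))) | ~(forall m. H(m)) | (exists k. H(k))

Drive negations inward (¬∀x A ≡ ∃x ¬A, ¬∃x A ≡ ∀x ¬A, De Morgan for ∧/∨):
  (forall q. forall r. (H(r) | ~L(q))) | (exists m. ~H(m)) | (exists k. H(k))
All bound variables are already distinct, so no renaming is needed.
Pull the quantifiers to the front (each side's bound variable is not free in the other side):
  forall q. forall r. exists m. exists k. (H(r) | ~L(q) | ~H(m) | H(k))

forall q. forall r. exists m. exists k. (H(r) | ~L(q) | ~H(m) | H(k))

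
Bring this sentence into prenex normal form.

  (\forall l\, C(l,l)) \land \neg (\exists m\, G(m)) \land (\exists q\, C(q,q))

Move each ¬ inward, flipping quantifiers it crosses:
  (\forall l\, C(l,l)) \land (\forall m\, \neg G(m)) \land (\exists q\, C(q,q))
Extract every quantifier outward, since the variables are now distinct and don't occur free across branches:
  \forall l\, \forall m\, \exists q\, (C(l,l) \land \neg G(m) \land C(q,q))

\forall l\, \forall m\, \exists q\, (C(l,l) \land \neg G(m) \land C(q,q))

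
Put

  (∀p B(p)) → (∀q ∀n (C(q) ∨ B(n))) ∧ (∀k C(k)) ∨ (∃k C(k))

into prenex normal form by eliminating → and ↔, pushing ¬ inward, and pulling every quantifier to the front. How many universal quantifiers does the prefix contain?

3

First replace A → B with ¬A ∨ B.
  ¬(∀p B(p)) ∨ (∀q ∀n (C(q) ∨ B(n))) ∧ (∀k C(k)) ∨ (∃k C(k))
Drive negations inward (¬∀x A ≡ ∃x ¬A, ¬∃x A ≡ ∀x ¬A, De Morgan for ∧/∨):
  (∃p ¬B(p)) ∨ (∀q ∀n (C(q) ∨ B(n))) ∧ (∀k C(k)) ∨ (∃k C(k))
Give each quantifier a distinct variable: k↦v.
  (∃p ¬B(p)) ∨ (∀q ∀n (C(q) ∨ B(n))) ∧ (∀k C(k)) ∨ (∃v C(v))
Extract every quantifier outward, since the variables are now distinct and don't occur free across branches:
  ∃p ∀q ∀n ∀k ∃v (¬B(p) ∨ (C(q) ∨ B(n)) ∧ C(k) ∨ C(v))
The prefix is ∃p ∀q ∀n ∀k ∃v: 3 universal, 2 existential.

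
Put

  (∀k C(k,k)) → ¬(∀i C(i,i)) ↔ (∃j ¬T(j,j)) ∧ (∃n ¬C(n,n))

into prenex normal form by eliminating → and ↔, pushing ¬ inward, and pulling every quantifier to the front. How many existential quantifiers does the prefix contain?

4

Eliminate → and ↔ using ¬ and ∨; A ↔ B as (¬A ∨ B) ∧ (¬B ∨ A).
  (¬(¬(∀k C(k,k)) ∨ ¬(∀i C(i,i))) ∨ (∃j ¬T(j,j)) ∧ (∃n ¬C(n,n))) ∧ (¬((∃j ¬T(j,j)) ∧ (∃n ¬C(n,n))) ∨ ¬(∀k C(k,k)) ∨ ¬(∀i C(i,i)))
Move each ¬ inward, flipping quantifiers it crosses:
  ((∀k C(k,k)) ∧ (∀i C(i,i)) ∨ (∃j ¬T(j,j)) ∧ (∃n ¬C(n,n))) ∧ ((∀j T(j,j)) ∨ (∀n C(n,n)) ∨ (∃k ¬C(k,k)) ∨ (∃i ¬C(i,i)))
Standardize variables apart so no two quantifiers bind the same name: j↦x1, n↦s, k↦p, i↦z1.
  ((∀k C(k,k)) ∧ (∀i C(i,i)) ∨ (∃j ¬T(j,j)) ∧ (∃n ¬C(n,n))) ∧ ((∀x1 T(x1,x1)) ∨ (∀s C(s,s)) ∨ (∃p ¬C(p,p)) ∨ (∃z1 ¬C(z1,z1)))
Pull the quantifiers to the front (each side's bound variable is not free in the other side):
  ∀k ∀i ∃j ∃n ∀x1 ∀s ∃p ∃z1 ((C(k,k) ∧ C(i,i) ∨ ¬T(j,j) ∧ ¬C(n,n)) ∧ (T(x1,x1) ∨ C(s,s) ∨ ¬C(p,p) ∨ ¬C(z1,z1)))
The prefix is ∀k ∀i ∃j ∃n ∀x1 ∀s ∃p ∃z1: 4 universal, 4 existential.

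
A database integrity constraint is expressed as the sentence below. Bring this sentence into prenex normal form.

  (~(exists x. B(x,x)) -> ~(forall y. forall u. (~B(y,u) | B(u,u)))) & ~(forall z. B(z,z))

Eliminate → and ↔ using ¬ and ∨.
  (~~(exists x. B(x,x)) | ~(forall y. forall u. (~B(y,u) | B(u,u)))) & ~(forall z. B(z,z))
Drive negations inward (¬∀x A ≡ ∃x ¬A, ¬∃x A ≡ ∀x ¬A, De Morgan for ∧/∨):
  ((exists x. B(x,x)) | (exists y. exists u. (B(y,u) & ~B(u,u)))) & (exists z. ~B(z,z))
All bound variables are already distinct, so no renaming is needed.
Pull the quantifiers to the front (each side's bound variable is not free in the other side):
  exists x. exists y. exists u. exists z. ((B(x,x) | B(y,u) & ~B(u,u)) & ~B(z,z))

exists x. exists y. exists u. exists z. ((B(x,x) | B(y,u) & ~B(u,u)) & ~B(z,z))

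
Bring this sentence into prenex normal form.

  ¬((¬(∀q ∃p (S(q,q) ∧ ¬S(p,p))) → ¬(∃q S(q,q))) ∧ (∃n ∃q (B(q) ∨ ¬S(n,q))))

∃q ∀p ∃r ∀n ∀b ((¬S(q,q) ∨ S(p,p)) ∧ S(r,r) ∨ ¬B(b) ∧ S(n,b))

Rewrite implications/biconditionals: A → B as ¬A ∨ B.
  ¬((¬¬(∀q ∃p (S(q,q) ∧ ¬S(p,p))) ∨ ¬(∃q S(q,q))) ∧ (∃n ∃q (B(q) ∨ ¬S(n,q))))
Move each ¬ inward, flipping quantifiers it crosses:
  (∃q ∀p (¬S(q,q) ∨ S(p,p))) ∧ (∃q S(q,q)) ∨ (∀n ∀q (¬B(q) ∧ S(n,q)))
Rename bound variables to avoid capture: q↦r, q↦b.
  (∃q ∀p (¬S(q,q) ∨ S(p,p))) ∧ (∃r S(r,r)) ∨ (∀n ∀b (¬B(b) ∧ S(n,b)))
Finally move all quantifiers to the prefix:
  ∃q ∀p ∃r ∀n ∀b ((¬S(q,q) ∨ S(p,p)) ∧ S(r,r) ∨ ¬B(b) ∧ S(n,b))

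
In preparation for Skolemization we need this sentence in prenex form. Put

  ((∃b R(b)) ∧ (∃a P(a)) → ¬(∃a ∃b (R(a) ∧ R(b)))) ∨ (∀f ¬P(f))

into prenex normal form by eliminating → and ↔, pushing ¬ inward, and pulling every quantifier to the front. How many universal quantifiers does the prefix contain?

5

Rewrite implications/biconditionals: A → B as ¬A ∨ B.
  ¬((∃b R(b)) ∧ (∃a P(a))) ∨ ¬(∃a ∃b (R(a) ∧ R(b))) ∨ (∀f ¬P(f))
Move each ¬ inward, flipping quantifiers it crosses:
  (∀b ¬R(b)) ∨ (∀a ¬P(a)) ∨ (∀a ∀b (¬R(a) ∨ ¬R(b))) ∨ (∀f ¬P(f))
Rename bound variables to avoid capture: a↦t, b↦x.
  (∀b ¬R(b)) ∨ (∀a ¬P(a)) ∨ (∀t ∀x (¬R(t) ∨ ¬R(x))) ∨ (∀f ¬P(f))
Extract every quantifier outward, since the variables are now distinct and don't occur free across branches:
  ∀b ∀a ∀t ∀x ∀f (¬R(b) ∨ ¬P(a) ∨ ¬R(t) ∨ ¬R(x) ∨ ¬P(f))
The prefix is ∀b ∀a ∀t ∀x ∀f: 5 universal, 0 existential.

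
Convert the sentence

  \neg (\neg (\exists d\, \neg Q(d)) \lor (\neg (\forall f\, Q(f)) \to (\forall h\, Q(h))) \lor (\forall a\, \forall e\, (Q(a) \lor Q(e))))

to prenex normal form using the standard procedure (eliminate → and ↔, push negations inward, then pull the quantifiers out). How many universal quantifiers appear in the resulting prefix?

Eliminate → and ↔ using ¬ and ∨.
  \neg (\neg (\exists d\, \neg Q(d)) \lor \neg \neg (\forall f\, Q(f)) \lor (\forall h\, Q(h)) \lor (\forall a\, \forall e\, (Q(a) \lor Q(e))))
Push ¬ through the quantifiers and connectives to reach negation normal form:
  (\exists d\, \neg Q(d)) \land (\exists f\, \neg Q(f)) \land (\exists h\, \neg Q(h)) \land (\exists a\, \exists e\, (\neg Q(a) \land \neg Q(e)))
Pull the quantifiers to the front (each side's bound variable is not free in the other side):
  \exists d\, \exists f\, \exists h\, \exists a\, \exists e\, (\neg Q(d) \land \neg Q(f) \land \neg Q(h) \land \neg Q(a) \land \neg Q(e))
The prefix is \exists d \exists f \exists h \exists a \exists e: 0 universal, 5 existential.

0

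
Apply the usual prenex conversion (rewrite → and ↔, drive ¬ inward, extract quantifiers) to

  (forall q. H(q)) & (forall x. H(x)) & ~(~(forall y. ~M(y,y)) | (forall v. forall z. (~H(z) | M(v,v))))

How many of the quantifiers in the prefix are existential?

2

Push ¬ through the quantifiers and connectives to reach negation normal form:
  (forall q. H(q)) & (forall x. H(x)) & (forall y. ~M(y,y)) & (exists v. exists z. (H(z) & ~M(v,v)))
All bound variables are already distinct, so no renaming is needed.
Pull the quantifiers to the front (each side's bound variable is not free in the other side):
  forall q. forall x. forall y. exists v. exists z. (H(q) & H(x) & ~M(y,y) & H(z) & ~M(v,v))
The prefix is forall q forall x forall y exists v exists z: 3 universal, 2 existential.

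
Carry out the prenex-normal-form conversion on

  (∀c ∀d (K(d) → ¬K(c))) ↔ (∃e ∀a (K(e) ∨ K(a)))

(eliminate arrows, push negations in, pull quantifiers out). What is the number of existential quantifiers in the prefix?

4

Rewrite implications/biconditionals: A → B as ¬A ∨ B; A ↔ B as (¬A ∨ B) ∧ (¬B ∨ A).
  (¬(∀c ∀d (¬K(d) ∨ ¬K(c))) ∨ (∃e ∀a (K(e) ∨ K(a)))) ∧ (¬(∃e ∀a (K(e) ∨ K(a))) ∨ (∀c ∀d (¬K(d) ∨ ¬K(c))))
Drive negations inward (¬∀x A ≡ ∃x ¬A, ¬∃x A ≡ ∀x ¬A, De Morgan for ∧/∨):
  ((∃c ∃d (K(d) ∧ K(c))) ∨ (∃e ∀a (K(e) ∨ K(a)))) ∧ ((∀e ∃a (¬K(e) ∧ ¬K(a))) ∨ (∀c ∀d (¬K(d) ∨ ¬K(c))))
Give each quantifier a distinct variable: e↦x1, a↦z1, c↦y1, d↦w1.
  ((∃c ∃d (K(d) ∧ K(c))) ∨ (∃e ∀a (K(e) ∨ K(a)))) ∧ ((∀x1 ∃z1 (¬K(x1) ∧ ¬K(z1))) ∨ (∀y1 ∀w1 (¬K(w1) ∨ ¬K(y1))))
Extract every quantifier outward, since the variables are now distinct and don't occur free across branches:
  ∃c ∃d ∃e ∀a ∀x1 ∃z1 ∀y1 ∀w1 ((K(d) ∧ K(c) ∨ K(e) ∨ K(a)) ∧ (¬K(x1) ∧ ¬K(z1) ∨ ¬K(w1) ∨ ¬K(y1)))
The prefix is ∃c ∃d ∃e ∀a ∀x1 ∃z1 ∀y1 ∀w1: 4 universal, 4 existential.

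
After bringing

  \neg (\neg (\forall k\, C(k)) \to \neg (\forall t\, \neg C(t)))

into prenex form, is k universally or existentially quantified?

Eliminate → and ↔ using ¬ and ∨.
  \neg (\neg \neg (\forall k\, C(k)) \lor \neg (\forall t\, \neg C(t)))
Push ¬ through the quantifiers and connectives to reach negation normal form:
  (\exists k\, \neg C(k)) \land (\forall t\, \neg C(t))
All bound variables are already distinct, so no renaming is needed.
Pull the quantifiers to the front (each side's bound variable is not free in the other side):
  \exists k\, \forall t\, (\neg C(k) \land \neg C(t))
The quantifier \forall k sits under an odd number of negations (counting the antecedent side of each →), so it flips to \exists k.

existential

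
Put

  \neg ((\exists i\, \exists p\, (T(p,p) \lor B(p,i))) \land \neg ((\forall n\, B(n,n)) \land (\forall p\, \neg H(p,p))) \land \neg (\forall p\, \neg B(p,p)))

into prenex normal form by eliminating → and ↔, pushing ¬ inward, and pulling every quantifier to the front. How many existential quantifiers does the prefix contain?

0

Move each ¬ inward, flipping quantifiers it crosses:
  (\forall i\, \forall p\, (\neg T(p,p) \land \neg B(p,i))) \lor (\forall n\, B(n,n)) \land (\forall p\, \neg H(p,p)) \lor (\forall p\, \neg B(p,p))
Give each quantifier a distinct variable: p↦z, p↦r.
  (\forall i\, \forall p\, (\neg T(p,p) \land \neg B(p,i))) \lor (\forall n\, B(n,n)) \land (\forall z\, \neg H(z,z)) \lor (\forall r\, \neg B(r,r))
Finally move all quantifiers to the prefix:
  \forall i\, \forall p\, \forall n\, \forall z\, \forall r\, (\neg T(p,p) \land \neg B(p,i) \lor B(n,n) \land \neg H(z,z) \lor \neg B(r,r))
The prefix is \forall i \forall p \forall n \forall z \forall r: 5 universal, 0 existential.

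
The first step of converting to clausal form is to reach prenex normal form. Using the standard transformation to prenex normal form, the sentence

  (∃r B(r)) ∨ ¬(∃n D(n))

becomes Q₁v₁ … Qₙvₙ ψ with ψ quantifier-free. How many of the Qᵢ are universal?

1

Drive negations inward (¬∀x A ≡ ∃x ¬A, ¬∃x A ≡ ∀x ¬A, De Morgan for ∧/∨):
  (∃r B(r)) ∨ (∀n ¬D(n))
All bound variables are already distinct, so no renaming is needed.
Finally move all quantifiers to the prefix:
  ∃r ∀n (B(r) ∨ ¬D(n))
The prefix is ∃r ∀n: 1 universal, 1 existential.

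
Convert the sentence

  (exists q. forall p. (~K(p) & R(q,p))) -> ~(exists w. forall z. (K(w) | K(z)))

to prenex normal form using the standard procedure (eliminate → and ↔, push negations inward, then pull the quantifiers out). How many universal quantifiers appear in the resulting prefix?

2

First replace A → B with ¬A ∨ B.
  ~(exists q. forall p. (~K(p) & R(q,p))) | ~(exists w. forall z. (K(w) | K(z)))
Drive negations inward (¬∀x A ≡ ∃x ¬A, ¬∃x A ≡ ∀x ¬A, De Morgan for ∧/∨):
  (forall q. exists p. (K(p) | ~R(q,p))) | (forall w. exists z. (~K(w) & ~K(z)))
Extract every quantifier outward, since the variables are now distinct and don't occur free across branches:
  forall q. exists p. forall w. exists z. (K(p) | ~R(q,p) | ~K(w) & ~K(z))
The prefix is forall q exists p forall w exists z: 2 universal, 2 existential.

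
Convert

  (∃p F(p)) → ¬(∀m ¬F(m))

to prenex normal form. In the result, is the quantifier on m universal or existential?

existential

Rewrite implications/biconditionals: A → B as ¬A ∨ B.
  ¬(∃p F(p)) ∨ ¬(∀m ¬F(m))
Move each ¬ inward, flipping quantifiers it crosses:
  (∀p ¬F(p)) ∨ (∃m F(m))
All bound variables are already distinct, so no renaming is needed.
Extract every quantifier outward, since the variables are now distinct and don't occur free across branches:
  ∀p ∃m (¬F(p) ∨ F(m))
The quantifier ∀m sits under an odd number of negations (counting the antecedent side of each →), so it flips to ∃m.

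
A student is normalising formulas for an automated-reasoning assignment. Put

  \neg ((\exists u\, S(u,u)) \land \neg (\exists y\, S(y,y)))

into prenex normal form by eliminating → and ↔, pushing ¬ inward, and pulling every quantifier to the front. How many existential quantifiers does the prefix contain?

1

Push ¬ through the quantifiers and connectives to reach negation normal form:
  (\forall u\, \neg S(u,u)) \lor (\exists y\, S(y,y))
Pull the quantifiers to the front (each side's bound variable is not free in the other side):
  \forall u\, \exists y\, (\neg S(u,u) \lor S(y,y))
The prefix is \forall u \exists y: 1 universal, 1 existential.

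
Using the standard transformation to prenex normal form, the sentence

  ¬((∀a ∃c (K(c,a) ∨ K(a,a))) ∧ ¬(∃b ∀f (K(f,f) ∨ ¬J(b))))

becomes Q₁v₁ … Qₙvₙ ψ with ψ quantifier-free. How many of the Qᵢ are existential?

Push ¬ through the quantifiers and connectives to reach negation normal form:
  (∃a ∀c (¬K(c,a) ∧ ¬K(a,a))) ∨ (∃b ∀f (K(f,f) ∨ ¬J(b)))
Pull the quantifiers to the front (each side's bound variable is not free in the other side):
  ∃a ∀c ∃b ∀f (¬K(c,a) ∧ ¬K(a,a) ∨ K(f,f) ∨ ¬J(b))
The prefix is ∃a ∀c ∃b ∀f: 2 universal, 2 existential.

2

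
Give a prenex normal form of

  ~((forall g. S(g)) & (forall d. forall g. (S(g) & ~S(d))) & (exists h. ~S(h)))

exists g. exists d. exists x. forall h. (~S(g) | ~S(x) | S(d) | S(h))

Push ¬ through the quantifiers and connectives to reach negation normal form:
  (exists g. ~S(g)) | (exists d. exists g. (~S(g) | S(d))) | (forall h. S(h))
Give each quantifier a distinct variable: g↦x.
  (exists g. ~S(g)) | (exists d. exists x. (~S(x) | S(d))) | (forall h. S(h))
Finally move all quantifiers to the prefix:
  exists g. exists d. exists x. forall h. (~S(g) | ~S(x) | S(d) | S(h))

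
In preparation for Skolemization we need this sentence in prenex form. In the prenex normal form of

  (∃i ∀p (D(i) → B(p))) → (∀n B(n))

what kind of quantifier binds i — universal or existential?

Eliminate → and ↔ using ¬ and ∨.
  ¬(∃i ∀p (¬D(i) ∨ B(p))) ∨ (∀n B(n))
Push ¬ through the quantifiers and connectives to reach negation normal form:
  (∀i ∃p (D(i) ∧ ¬B(p))) ∨ (∀n B(n))
All bound variables are already distinct, so no renaming is needed.
Extract every quantifier outward, since the variables are now distinct and don't occur free across branches:
  ∀i ∃p ∀n (D(i) ∧ ¬B(p) ∨ B(n))
The quantifier ∃i sits under an odd number of negations (counting the antecedent side of each →), so it flips to ∀i.

universal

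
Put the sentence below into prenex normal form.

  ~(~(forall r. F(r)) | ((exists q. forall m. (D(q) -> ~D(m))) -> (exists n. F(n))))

Eliminate → and ↔ using ¬ and ∨.
  ~(~(forall r. F(r)) | ~(exists q. forall m. (~D(q) | ~D(m))) | (exists n. F(n)))
Push ¬ through the quantifiers and connectives to reach negation normal form:
  (forall r. F(r)) & (exists q. forall m. (~D(q) | ~D(m))) & (forall n. ~F(n))
Finally move all quantifiers to the prefix:
  forall r. exists q. forall m. forall n. (F(r) & (~D(q) | ~D(m)) & ~F(n))

forall r. exists q. forall m. forall n. (F(r) & (~D(q) | ~D(m)) & ~F(n))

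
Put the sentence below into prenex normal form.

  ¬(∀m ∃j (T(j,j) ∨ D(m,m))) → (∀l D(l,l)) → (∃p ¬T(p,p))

Eliminate → and ↔ using ¬ and ∨.
  ¬¬(∀m ∃j (T(j,j) ∨ D(m,m))) ∨ ¬(∀l D(l,l)) ∨ (∃p ¬T(p,p))
Push ¬ through the quantifiers and connectives to reach negation normal form:
  (∀m ∃j (T(j,j) ∨ D(m,m))) ∨ (∃l ¬D(l,l)) ∨ (∃p ¬T(p,p))
All bound variables are already distinct, so no renaming is needed.
Pull the quantifiers to the front (each side's bound variable is not free in the other side):
  ∀m ∃j ∃l ∃p (T(j,j) ∨ D(m,m) ∨ ¬D(l,l) ∨ ¬T(p,p))

∀m ∃j ∃l ∃p (T(j,j) ∨ D(m,m) ∨ ¬D(l,l) ∨ ¬T(p,p))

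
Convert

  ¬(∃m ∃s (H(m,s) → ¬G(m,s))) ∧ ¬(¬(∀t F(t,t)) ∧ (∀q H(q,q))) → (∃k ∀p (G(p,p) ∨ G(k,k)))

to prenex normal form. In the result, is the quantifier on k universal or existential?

existential

Rewrite implications/biconditionals: A → B as ¬A ∨ B.
  ¬(¬(∃m ∃s (¬H(m,s) ∨ ¬G(m,s))) ∧ ¬(¬(∀t F(t,t)) ∧ (∀q H(q,q)))) ∨ (∃k ∀p (G(p,p) ∨ G(k,k)))
Push ¬ through the quantifiers and connectives to reach negation normal form:
  (∃m ∃s (¬H(m,s) ∨ ¬G(m,s))) ∨ (∃t ¬F(t,t)) ∧ (∀q H(q,q)) ∨ (∃k ∀p (G(p,p) ∨ G(k,k)))
All bound variables are already distinct, so no renaming is needed.
Finally move all quantifiers to the prefix:
  ∃m ∃s ∃t ∀q ∃k ∀p (¬H(m,s) ∨ ¬G(m,s) ∨ ¬F(t,t) ∧ H(q,q) ∨ G(p,p) ∨ G(k,k))
The quantifier ∃k sits under an even number of negations (counting the antecedent side of each →), so it remains existential.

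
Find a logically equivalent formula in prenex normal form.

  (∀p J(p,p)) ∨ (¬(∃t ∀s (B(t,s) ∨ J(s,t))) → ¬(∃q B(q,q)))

First replace A → B with ¬A ∨ B.
  (∀p J(p,p)) ∨ ¬¬(∃t ∀s (B(t,s) ∨ J(s,t))) ∨ ¬(∃q B(q,q))
Drive negations inward (¬∀x A ≡ ∃x ¬A, ¬∃x A ≡ ∀x ¬A, De Morgan for ∧/∨):
  (∀p J(p,p)) ∨ (∃t ∀s (B(t,s) ∨ J(s,t))) ∨ (∀q ¬B(q,q))
Extract every quantifier outward, since the variables are now distinct and don't occur free across branches:
  ∀p ∃t ∀s ∀q (J(p,p) ∨ B(t,s) ∨ J(s,t) ∨ ¬B(q,q))

∀p ∃t ∀s ∀q (J(p,p) ∨ B(t,s) ∨ J(s,t) ∨ ¬B(q,q))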